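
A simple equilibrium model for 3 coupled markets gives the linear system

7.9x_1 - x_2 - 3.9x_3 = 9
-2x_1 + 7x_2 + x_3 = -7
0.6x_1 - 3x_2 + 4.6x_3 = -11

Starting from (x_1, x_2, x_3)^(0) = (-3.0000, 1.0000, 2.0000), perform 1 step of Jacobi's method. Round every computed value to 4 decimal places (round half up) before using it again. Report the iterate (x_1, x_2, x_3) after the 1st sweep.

(2.2532, -2.1429, -1.3478)

Iteration 1:
  x_1 = (9 - (-1)·1.0000 - (-3.9)·2.0000) / (7.9) = 2.2532
  x_2 = (-7 - (-2)·-3.0000 - (1)·2.0000) / (7) = -2.1429
  x_3 = (-11 - (0.6)·-3.0000 - (-3)·1.0000) / (4.6) = -1.3478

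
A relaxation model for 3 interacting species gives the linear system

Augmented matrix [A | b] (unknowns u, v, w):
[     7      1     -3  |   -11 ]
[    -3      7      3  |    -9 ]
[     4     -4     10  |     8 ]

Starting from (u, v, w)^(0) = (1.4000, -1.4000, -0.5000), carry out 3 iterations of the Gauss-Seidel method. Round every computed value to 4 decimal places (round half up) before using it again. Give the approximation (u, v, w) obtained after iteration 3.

Iteration 1:
  u = (-11 - (1)·-1.4000 - (-3)·-0.5000) / (7) = -1.5857
  v = (-9 - (-3)·-1.5857 - (3)·-0.5000) / (7) = -1.7510
  w = (8 - (4)·-1.5857 - (-4)·-1.7510) / (10) = 0.7339
Iteration 2:
  u = (-11 - (1)·-1.7510 - (-3)·0.7339) / (7) = -1.0068
  v = (-9 - (-3)·-1.0068 - (3)·0.7339) / (7) = -2.0317
  w = (8 - (4)·-1.0068 - (-4)·-2.0317) / (10) = 0.3900
Iteration 3:
  u = (-11 - (1)·-2.0317 - (-3)·0.3900) / (7) = -1.1140
  v = (-9 - (-3)·-1.1140 - (3)·0.3900) / (7) = -1.9303
  w = (8 - (4)·-1.1140 - (-4)·-1.9303) / (10) = 0.4735

(-1.1140, -1.9303, 0.4735)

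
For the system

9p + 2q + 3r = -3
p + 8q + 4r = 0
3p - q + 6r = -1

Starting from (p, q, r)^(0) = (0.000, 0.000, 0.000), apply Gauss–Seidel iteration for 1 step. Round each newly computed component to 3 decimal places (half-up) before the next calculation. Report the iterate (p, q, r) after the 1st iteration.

Iteration 1:
  p = (-3 - (2)·0.000 - (3)·0.000) / (9) = -0.333
  q = (0 - (1)·-0.333 - (4)·0.000) / (8) = 0.042
  r = (-1 - (3)·-0.333 - (-1)·0.042) / (6) = 0.007

(-0.333, 0.042, 0.007)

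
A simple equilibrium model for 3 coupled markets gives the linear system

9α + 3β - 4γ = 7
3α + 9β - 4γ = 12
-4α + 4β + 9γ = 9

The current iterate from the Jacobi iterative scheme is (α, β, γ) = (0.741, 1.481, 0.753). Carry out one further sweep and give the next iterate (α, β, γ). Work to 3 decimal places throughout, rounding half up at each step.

(0.619, 1.421, 0.671)

One sweep:
  α = (7 - (3)·1.481 - (-4)·0.753) / (9) = 0.619
  β = (12 - (3)·0.741 - (-4)·0.753) / (9) = 1.421
  γ = (9 - (-4)·0.741 - (4)·1.481) / (9) = 0.671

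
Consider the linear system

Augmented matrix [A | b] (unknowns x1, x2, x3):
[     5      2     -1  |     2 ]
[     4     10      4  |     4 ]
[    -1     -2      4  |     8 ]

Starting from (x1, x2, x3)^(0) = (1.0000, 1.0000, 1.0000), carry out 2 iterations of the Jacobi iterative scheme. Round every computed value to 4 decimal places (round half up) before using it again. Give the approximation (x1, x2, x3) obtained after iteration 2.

Iteration 1:
  x1 = (2 - (2)·1.0000 - (-1)·1.0000) / (5) = 0.2000
  x2 = (4 - (4)·1.0000 - (4)·1.0000) / (10) = -0.4000
  x3 = (8 - (-1)·1.0000 - (-2)·1.0000) / (4) = 2.7500
Iteration 2:
  x1 = (2 - (2)·-0.4000 - (-1)·2.7500) / (5) = 1.1100
  x2 = (4 - (4)·0.2000 - (4)·2.7500) / (10) = -0.7800
  x3 = (8 - (-1)·0.2000 - (-2)·-0.4000) / (4) = 1.8500

(1.1100, -0.7800, 1.8500)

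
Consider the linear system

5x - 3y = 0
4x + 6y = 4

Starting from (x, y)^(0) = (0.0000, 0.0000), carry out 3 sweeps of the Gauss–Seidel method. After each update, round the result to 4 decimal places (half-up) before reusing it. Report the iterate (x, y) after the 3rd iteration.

Iteration 1:
  x = (0 - (-3)·0.0000) / (5) = 0.0000
  y = (4 - (4)·0.0000) / (6) = 0.6667
Iteration 2:
  x = (0 - (-3)·0.6667) / (5) = 0.4000
  y = (4 - (4)·0.4000) / (6) = 0.4000
Iteration 3:
  x = (0 - (-3)·0.4000) / (5) = 0.2400
  y = (4 - (4)·0.2400) / (6) = 0.5067

(0.2400, 0.5067)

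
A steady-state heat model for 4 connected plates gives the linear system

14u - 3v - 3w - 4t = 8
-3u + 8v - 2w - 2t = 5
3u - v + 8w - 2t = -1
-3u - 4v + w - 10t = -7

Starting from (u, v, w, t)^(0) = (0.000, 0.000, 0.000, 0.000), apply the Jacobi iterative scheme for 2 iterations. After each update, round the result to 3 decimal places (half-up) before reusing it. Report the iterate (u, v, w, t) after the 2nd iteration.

(0.879, 0.983, -0.086, 0.266)

Iteration 1:
  u = (8 - (-3)·0.000 - (-3)·0.000 - (-4)·0.000) / (14) = 0.571
  v = (5 - (-3)·0.000 - (-2)·0.000 - (-2)·0.000) / (8) = 0.625
  w = (-1 - (3)·0.000 - (-1)·0.000 - (-2)·0.000) / (8) = -0.125
  t = (-7 - (-3)·0.000 - (-4)·0.000 - (1)·0.000) / (-10) = 0.700
Iteration 2:
  u = (8 - (-3)·0.625 - (-3)·-0.125 - (-4)·0.700) / (14) = 0.879
  v = (5 - (-3)·0.571 - (-2)·-0.125 - (-2)·0.700) / (8) = 0.983
  w = (-1 - (3)·0.571 - (-1)·0.625 - (-2)·0.700) / (8) = -0.086
  t = (-7 - (-3)·0.571 - (-4)·0.625 - (1)·-0.125) / (-10) = 0.266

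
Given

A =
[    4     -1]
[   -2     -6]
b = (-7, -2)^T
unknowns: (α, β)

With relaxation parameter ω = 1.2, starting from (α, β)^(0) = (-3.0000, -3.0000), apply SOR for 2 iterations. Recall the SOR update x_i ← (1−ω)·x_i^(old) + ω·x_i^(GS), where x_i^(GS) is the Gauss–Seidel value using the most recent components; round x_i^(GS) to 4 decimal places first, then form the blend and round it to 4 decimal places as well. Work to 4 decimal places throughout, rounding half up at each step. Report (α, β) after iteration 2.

(-1.0320, 0.4208)

Iteration 1:
  α: GS value = (-7 - (-1)·-3.0000) / (4) = -2.5000;  α ← (1−ω)·-3.0000 + ω·-2.5000 = -2.4000
  β: GS value = (-2 - (-2)·-2.4000) / (-6) = 1.1333;  β ← (1−ω)·-3.0000 + ω·1.1333 = 1.9600
Iteration 2:
  α: GS value = (-7 - (-1)·1.9600) / (4) = -1.2600;  α ← (1−ω)·-2.4000 + ω·-1.2600 = -1.0320
  β: GS value = (-2 - (-2)·-1.0320) / (-6) = 0.6773;  β ← (1−ω)·1.9600 + ω·0.6773 = 0.4208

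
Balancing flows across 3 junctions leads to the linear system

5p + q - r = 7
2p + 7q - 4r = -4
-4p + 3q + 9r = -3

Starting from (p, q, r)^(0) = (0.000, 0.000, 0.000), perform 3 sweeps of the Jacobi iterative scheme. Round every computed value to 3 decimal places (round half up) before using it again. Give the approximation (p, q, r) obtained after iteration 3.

(1.728, -0.711, 0.698)

Iteration 1:
  p = (7 - (1)·0.000 - (-1)·0.000) / (5) = 1.400
  q = (-4 - (2)·0.000 - (-4)·0.000) / (7) = -0.571
  r = (-3 - (-4)·0.000 - (3)·0.000) / (9) = -0.333
Iteration 2:
  p = (7 - (1)·-0.571 - (-1)·-0.333) / (5) = 1.448
  q = (-4 - (2)·1.400 - (-4)·-0.333) / (7) = -1.162
  r = (-3 - (-4)·1.400 - (3)·-0.571) / (9) = 0.479
Iteration 3:
  p = (7 - (1)·-1.162 - (-1)·0.479) / (5) = 1.728
  q = (-4 - (2)·1.448 - (-4)·0.479) / (7) = -0.711
  r = (-3 - (-4)·1.448 - (3)·-1.162) / (9) = 0.698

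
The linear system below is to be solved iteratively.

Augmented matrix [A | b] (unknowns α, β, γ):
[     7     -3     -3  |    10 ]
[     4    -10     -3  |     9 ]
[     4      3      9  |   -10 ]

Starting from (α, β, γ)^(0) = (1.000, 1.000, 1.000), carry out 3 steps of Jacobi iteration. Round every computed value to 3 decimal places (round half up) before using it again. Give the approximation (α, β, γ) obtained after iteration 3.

(0.880, -0.232, -1.427)

Iteration 1:
  α = (10 - (-3)·1.000 - (-3)·1.000) / (7) = 2.286
  β = (9 - (4)·1.000 - (-3)·1.000) / (-10) = -0.800
  γ = (-10 - (4)·1.000 - (3)·1.000) / (9) = -1.889
Iteration 2:
  α = (10 - (-3)·-0.800 - (-3)·-1.889) / (7) = 0.276
  β = (9 - (4)·2.286 - (-3)·-1.889) / (-10) = 0.581
  γ = (-10 - (4)·2.286 - (3)·-0.800) / (9) = -1.860
Iteration 3:
  α = (10 - (-3)·0.581 - (-3)·-1.860) / (7) = 0.880
  β = (9 - (4)·0.276 - (-3)·-1.860) / (-10) = -0.232
  γ = (-10 - (4)·0.276 - (3)·0.581) / (9) = -1.427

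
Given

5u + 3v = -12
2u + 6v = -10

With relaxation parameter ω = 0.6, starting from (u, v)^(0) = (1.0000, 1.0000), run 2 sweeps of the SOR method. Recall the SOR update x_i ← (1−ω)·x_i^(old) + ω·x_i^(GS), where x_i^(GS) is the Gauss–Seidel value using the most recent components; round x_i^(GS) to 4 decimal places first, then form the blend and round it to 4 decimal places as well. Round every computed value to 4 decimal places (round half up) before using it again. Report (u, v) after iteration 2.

(-1.8848, -0.7510)

Iteration 1:
  u: GS value = (-12 - (3)·1.0000) / (5) = -3.0000;  u ← (1−ω)·1.0000 + ω·-3.0000 = -1.4000
  v: GS value = (-10 - (2)·-1.4000) / (6) = -1.2000;  v ← (1−ω)·1.0000 + ω·-1.2000 = -0.3200
Iteration 2:
  u: GS value = (-12 - (3)·-0.3200) / (5) = -2.2080;  u ← (1−ω)·-1.4000 + ω·-2.2080 = -1.8848
  v: GS value = (-10 - (2)·-1.8848) / (6) = -1.0384;  v ← (1−ω)·-0.3200 + ω·-1.0384 = -0.7510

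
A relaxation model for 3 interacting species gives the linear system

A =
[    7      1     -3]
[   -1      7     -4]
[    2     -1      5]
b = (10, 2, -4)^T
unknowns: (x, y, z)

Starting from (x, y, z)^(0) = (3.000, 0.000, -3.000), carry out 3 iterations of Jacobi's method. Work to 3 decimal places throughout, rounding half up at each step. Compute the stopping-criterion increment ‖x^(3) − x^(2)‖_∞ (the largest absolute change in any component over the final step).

0.621

Iteration 1:
  x = (10 - (1)·0.000 - (-3)·-3.000) / (7) = 0.143
  y = (2 - (-1)·3.000 - (-4)·-3.000) / (7) = -1.000
  z = (-4 - (2)·3.000 - (-1)·0.000) / (5) = -2.000
Iteration 2:
  x = (10 - (1)·-1.000 - (-3)·-2.000) / (7) = 0.714
  y = (2 - (-1)·0.143 - (-4)·-2.000) / (7) = -0.837
  z = (-4 - (2)·0.143 - (-1)·-1.000) / (5) = -1.057
Iteration 3:
  x = (10 - (1)·-0.837 - (-3)·-1.057) / (7) = 1.095
  y = (2 - (-1)·0.714 - (-4)·-1.057) / (7) = -0.216
  z = (-4 - (2)·0.714 - (-1)·-0.837) / (5) = -1.253
Change: (0.381, 0.621, -0.196) → max |·| = 0.621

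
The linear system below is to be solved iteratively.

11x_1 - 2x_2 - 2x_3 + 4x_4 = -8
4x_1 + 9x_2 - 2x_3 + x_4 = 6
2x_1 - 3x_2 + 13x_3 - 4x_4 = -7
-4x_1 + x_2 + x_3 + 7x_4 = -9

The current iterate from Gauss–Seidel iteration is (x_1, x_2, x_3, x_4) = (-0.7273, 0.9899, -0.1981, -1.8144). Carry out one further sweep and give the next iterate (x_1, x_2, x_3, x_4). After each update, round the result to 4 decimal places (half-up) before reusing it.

(0.0765, 0.7902, -0.9262, -1.2226)

One sweep:
  x_1 = (-8 - (-2)·0.9899 - (-2)·-0.1981 - (4)·-1.8144) / (11) = 0.0765
  x_2 = (6 - (4)·0.0765 - (-2)·-0.1981 - (1)·-1.8144) / (9) = 0.7902
  x_3 = (-7 - (2)·0.0765 - (-3)·0.7902 - (-4)·-1.8144) / (13) = -0.9262
  x_4 = (-9 - (-4)·0.0765 - (1)·0.7902 - (1)·-0.9262) / (7) = -1.2226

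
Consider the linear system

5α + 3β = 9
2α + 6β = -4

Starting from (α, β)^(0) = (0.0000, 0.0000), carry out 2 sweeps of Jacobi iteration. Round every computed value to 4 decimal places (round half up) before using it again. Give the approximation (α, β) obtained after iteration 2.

Iteration 1:
  α = (9 - (3)·0.0000) / (5) = 1.8000
  β = (-4 - (2)·0.0000) / (6) = -0.6667
Iteration 2:
  α = (9 - (3)·-0.6667) / (5) = 2.2000
  β = (-4 - (2)·1.8000) / (6) = -1.2667

(2.2000, -1.2667)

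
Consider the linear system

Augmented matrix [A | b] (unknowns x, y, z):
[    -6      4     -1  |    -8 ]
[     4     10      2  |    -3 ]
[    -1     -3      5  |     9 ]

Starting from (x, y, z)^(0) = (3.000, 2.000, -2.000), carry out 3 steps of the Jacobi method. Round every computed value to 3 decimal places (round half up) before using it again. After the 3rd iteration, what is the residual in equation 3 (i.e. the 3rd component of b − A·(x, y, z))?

Iteration 1:
  x = (-8 - (4)·2.000 - (-1)·-2.000) / (-6) = 3.000
  y = (-3 - (4)·3.000 - (2)·-2.000) / (10) = -1.100
  z = (9 - (-1)·3.000 - (-3)·2.000) / (5) = 3.600
Iteration 2:
  x = (-8 - (4)·-1.100 - (-1)·3.600) / (-6) = 0.000
  y = (-3 - (4)·3.000 - (2)·3.600) / (10) = -2.220
  z = (9 - (-1)·3.000 - (-3)·-1.100) / (5) = 1.740
Iteration 3:
  x = (-8 - (4)·-2.220 - (-1)·1.740) / (-6) = -0.437
  y = (-3 - (4)·0.000 - (2)·1.740) / (10) = -0.648
  z = (9 - (-1)·0.000 - (-3)·-2.220) / (5) = 0.468
Residual b − A·x = (-7.562, 4.292, 4.279)

4.279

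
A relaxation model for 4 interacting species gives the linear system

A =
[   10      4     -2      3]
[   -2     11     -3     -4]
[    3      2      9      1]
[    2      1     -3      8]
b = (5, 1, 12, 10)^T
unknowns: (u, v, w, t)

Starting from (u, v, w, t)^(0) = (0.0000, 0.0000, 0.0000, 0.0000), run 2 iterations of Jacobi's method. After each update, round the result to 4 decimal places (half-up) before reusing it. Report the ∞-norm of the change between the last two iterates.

0.9091

Iteration 1:
  u = (5 - (4)·0.0000 - (-2)·0.0000 - (3)·0.0000) / (10) = 0.5000
  v = (1 - (-2)·0.0000 - (-3)·0.0000 - (-4)·0.0000) / (11) = 0.0909
  w = (12 - (3)·0.0000 - (2)·0.0000 - (1)·0.0000) / (9) = 1.3333
  t = (10 - (2)·0.0000 - (1)·0.0000 - (-3)·0.0000) / (8) = 1.2500
Iteration 2:
  u = (5 - (4)·0.0909 - (-2)·1.3333 - (3)·1.2500) / (10) = 0.3553
  v = (1 - (-2)·0.5000 - (-3)·1.3333 - (-4)·1.2500) / (11) = 1.0000
  w = (12 - (3)·0.5000 - (2)·0.0909 - (1)·1.2500) / (9) = 1.0076
  t = (10 - (2)·0.5000 - (1)·0.0909 - (-3)·1.3333) / (8) = 1.6136
Change: (-0.1447, 0.9091, -0.3257, 0.3636) → max |·| = 0.9091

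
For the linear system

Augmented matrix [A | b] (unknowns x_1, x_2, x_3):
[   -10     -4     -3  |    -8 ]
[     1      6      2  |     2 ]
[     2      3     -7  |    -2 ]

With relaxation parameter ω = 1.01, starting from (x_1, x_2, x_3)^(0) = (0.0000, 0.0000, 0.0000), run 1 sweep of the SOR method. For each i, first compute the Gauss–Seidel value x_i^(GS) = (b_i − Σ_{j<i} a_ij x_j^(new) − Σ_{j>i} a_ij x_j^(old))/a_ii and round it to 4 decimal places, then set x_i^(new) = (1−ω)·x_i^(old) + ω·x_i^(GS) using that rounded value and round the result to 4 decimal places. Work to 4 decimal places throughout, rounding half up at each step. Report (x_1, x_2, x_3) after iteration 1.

Iteration 1:
  x_1: GS value = (-8 - (-4)·0.0000 - (-3)·0.0000) / (-10) = 0.8000;  x_1 ← (1−ω)·0.0000 + ω·0.8000 = 0.8080
  x_2: GS value = (2 - (1)·0.8080 - (2)·0.0000) / (6) = 0.1987;  x_2 ← (1−ω)·0.0000 + ω·0.1987 = 0.2007
  x_3: GS value = (-2 - (2)·0.8080 - (3)·0.2007) / (-7) = 0.6026;  x_3 ← (1−ω)·0.0000 + ω·0.6026 = 0.6086

(0.8080, 0.2007, 0.6086)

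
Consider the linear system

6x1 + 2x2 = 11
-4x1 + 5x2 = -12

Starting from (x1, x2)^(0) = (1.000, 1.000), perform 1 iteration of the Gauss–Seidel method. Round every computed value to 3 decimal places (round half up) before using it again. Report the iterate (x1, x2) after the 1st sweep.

(1.500, -1.200)

Iteration 1:
  x1 = (11 - (2)·1.000) / (6) = 1.500
  x2 = (-12 - (-4)·1.500) / (5) = -1.200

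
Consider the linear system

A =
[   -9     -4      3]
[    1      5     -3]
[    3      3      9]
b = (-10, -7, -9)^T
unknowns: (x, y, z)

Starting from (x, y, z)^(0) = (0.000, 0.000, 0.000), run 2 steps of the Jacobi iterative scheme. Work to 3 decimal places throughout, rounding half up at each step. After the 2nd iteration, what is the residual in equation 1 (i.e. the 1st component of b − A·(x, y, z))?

-3.576

Iteration 1:
  x = (-10 - (-4)·0.000 - (3)·0.000) / (-9) = 1.111
  y = (-7 - (1)·0.000 - (-3)·0.000) / (5) = -1.400
  z = (-9 - (3)·0.000 - (3)·0.000) / (9) = -1.000
Iteration 2:
  x = (-10 - (-4)·-1.400 - (3)·-1.000) / (-9) = 1.400
  y = (-7 - (1)·1.111 - (-3)·-1.000) / (5) = -2.222
  z = (-9 - (3)·1.111 - (3)·-1.400) / (9) = -0.904
Residual b − A·x = (-3.576, -0.002, 1.602)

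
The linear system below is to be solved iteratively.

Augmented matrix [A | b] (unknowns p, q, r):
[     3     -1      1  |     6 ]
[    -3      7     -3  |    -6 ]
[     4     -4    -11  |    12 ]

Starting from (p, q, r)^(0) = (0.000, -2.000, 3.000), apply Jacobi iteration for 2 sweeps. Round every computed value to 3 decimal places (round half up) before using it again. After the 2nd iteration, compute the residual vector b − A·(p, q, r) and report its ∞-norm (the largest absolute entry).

Iteration 1:
  p = (6 - (-1)·-2.000 - (1)·3.000) / (3) = 0.333
  q = (-6 - (-3)·0.000 - (-3)·3.000) / (7) = 0.429
  r = (12 - (4)·0.000 - (-4)·-2.000) / (-11) = -0.364
Iteration 2:
  p = (6 - (-1)·0.429 - (1)·-0.364) / (3) = 2.264
  q = (-6 - (-3)·0.333 - (-3)·-0.364) / (7) = -0.870
  r = (12 - (4)·0.333 - (-4)·0.429) / (-11) = -1.126
Residual b − A·x = (-0.536, 3.504, -12.922); ∞-norm = 12.922

12.922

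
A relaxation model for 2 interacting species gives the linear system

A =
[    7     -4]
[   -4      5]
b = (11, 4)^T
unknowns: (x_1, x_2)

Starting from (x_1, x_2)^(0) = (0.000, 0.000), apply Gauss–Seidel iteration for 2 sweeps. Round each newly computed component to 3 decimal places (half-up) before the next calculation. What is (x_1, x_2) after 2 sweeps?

Iteration 1:
  x_1 = (11 - (-4)·0.000) / (7) = 1.571
  x_2 = (4 - (-4)·1.571) / (5) = 2.057
Iteration 2:
  x_1 = (11 - (-4)·2.057) / (7) = 2.747
  x_2 = (4 - (-4)·2.747) / (5) = 2.998

(2.747, 2.998)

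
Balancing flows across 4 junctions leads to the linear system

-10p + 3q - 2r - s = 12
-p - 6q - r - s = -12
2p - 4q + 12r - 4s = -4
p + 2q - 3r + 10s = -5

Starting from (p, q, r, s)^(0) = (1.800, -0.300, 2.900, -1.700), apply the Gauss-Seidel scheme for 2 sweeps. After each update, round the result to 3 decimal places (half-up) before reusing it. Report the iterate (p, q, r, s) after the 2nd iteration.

Iteration 1:
  p = (12 - (3)·-0.300 - (-2)·2.900 - (-1)·-1.700) / (-10) = -1.700
  q = (-12 - (-1)·-1.700 - (-1)·2.900 - (-1)·-1.700) / (-6) = 2.083
  r = (-4 - (2)·-1.700 - (-4)·2.083 - (-4)·-1.700) / (12) = 0.078
  s = (-5 - (1)·-1.700 - (2)·2.083 - (-3)·0.078) / (10) = -0.723
Iteration 2:
  p = (12 - (3)·2.083 - (-2)·0.078 - (-1)·-0.723) / (-10) = -0.518
  q = (-12 - (-1)·-0.518 - (-1)·0.078 - (-1)·-0.723) / (-6) = 2.194
  r = (-4 - (2)·-0.518 - (-4)·2.194 - (-4)·-0.723) / (12) = 0.243
  s = (-5 - (1)·-0.518 - (2)·2.194 - (-3)·0.243) / (10) = -0.814

(-0.518, 2.194, 0.243, -0.814)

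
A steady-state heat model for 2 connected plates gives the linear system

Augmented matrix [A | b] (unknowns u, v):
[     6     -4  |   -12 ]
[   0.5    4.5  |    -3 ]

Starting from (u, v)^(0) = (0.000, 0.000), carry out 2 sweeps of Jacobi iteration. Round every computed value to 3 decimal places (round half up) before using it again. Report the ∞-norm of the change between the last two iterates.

Iteration 1:
  u = (-12 - (-4)·0.000) / (6) = -2.000
  v = (-3 - (0.5)·0.000) / (4.5) = -0.667
Iteration 2:
  u = (-12 - (-4)·-0.667) / (6) = -2.445
  v = (-3 - (0.5)·-2.000) / (4.5) = -0.444
Change: (-0.445, 0.223) → max |·| = 0.445

0.445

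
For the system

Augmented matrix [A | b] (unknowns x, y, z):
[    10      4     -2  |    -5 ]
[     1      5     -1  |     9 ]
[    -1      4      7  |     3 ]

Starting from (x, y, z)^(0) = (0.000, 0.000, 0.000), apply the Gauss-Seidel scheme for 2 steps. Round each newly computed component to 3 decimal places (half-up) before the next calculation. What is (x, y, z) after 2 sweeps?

Iteration 1:
  x = (-5 - (4)·0.000 - (-2)·0.000) / (10) = -0.500
  y = (9 - (1)·-0.500 - (-1)·0.000) / (5) = 1.900
  z = (3 - (-1)·-0.500 - (4)·1.900) / (7) = -0.729
Iteration 2:
  x = (-5 - (4)·1.900 - (-2)·-0.729) / (10) = -1.406
  y = (9 - (1)·-1.406 - (-1)·-0.729) / (5) = 1.935
  z = (3 - (-1)·-1.406 - (4)·1.935) / (7) = -0.878

(-1.406, 1.935, -0.878)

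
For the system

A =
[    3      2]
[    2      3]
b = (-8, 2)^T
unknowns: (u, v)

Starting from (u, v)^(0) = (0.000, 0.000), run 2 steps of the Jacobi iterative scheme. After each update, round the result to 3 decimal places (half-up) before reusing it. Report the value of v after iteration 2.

Iteration 1:
  u = (-8 - (2)·0.000) / (3) = -2.667
  v = (2 - (2)·0.000) / (3) = 0.667
Iteration 2:
  u = (-8 - (2)·0.667) / (3) = -3.111
  v = (2 - (2)·-2.667) / (3) = 2.445

2.445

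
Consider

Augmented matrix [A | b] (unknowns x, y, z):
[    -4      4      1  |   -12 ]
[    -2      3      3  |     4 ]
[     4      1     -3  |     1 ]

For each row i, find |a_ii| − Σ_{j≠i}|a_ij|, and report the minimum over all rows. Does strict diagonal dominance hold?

-2

row 1: |-4| − (4+1) = -1
row 2: |3| − (2+3) = -2
row 3: |-3| − (4+1) = -2
minimum over rows = -2 → not strictly diagonally dominant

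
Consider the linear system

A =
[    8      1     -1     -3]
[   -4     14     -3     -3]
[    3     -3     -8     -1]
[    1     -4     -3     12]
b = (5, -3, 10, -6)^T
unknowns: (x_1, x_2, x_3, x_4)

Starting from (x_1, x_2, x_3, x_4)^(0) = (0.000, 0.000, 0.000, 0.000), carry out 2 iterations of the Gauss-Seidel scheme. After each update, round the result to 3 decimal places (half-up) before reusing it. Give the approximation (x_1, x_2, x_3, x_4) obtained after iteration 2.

Iteration 1:
  x_1 = (5 - (1)·0.000 - (-1)·0.000 - (-3)·0.000) / (8) = 0.625
  x_2 = (-3 - (-4)·0.625 - (-3)·0.000 - (-3)·0.000) / (14) = -0.036
  x_3 = (10 - (3)·0.625 - (-3)·-0.036 - (-1)·0.000) / (-8) = -1.002
  x_4 = (-6 - (1)·0.625 - (-4)·-0.036 - (-3)·-1.002) / (12) = -0.815
Iteration 2:
  x_1 = (5 - (1)·-0.036 - (-1)·-1.002 - (-3)·-0.815) / (8) = 0.199
  x_2 = (-3 - (-4)·0.199 - (-3)·-1.002 - (-3)·-0.815) / (14) = -0.547
  x_3 = (10 - (3)·0.199 - (-3)·-0.547 - (-1)·-0.815) / (-8) = -0.868
  x_4 = (-6 - (1)·0.199 - (-4)·-0.547 - (-3)·-0.868) / (12) = -0.916

(0.199, -0.547, -0.868, -0.916)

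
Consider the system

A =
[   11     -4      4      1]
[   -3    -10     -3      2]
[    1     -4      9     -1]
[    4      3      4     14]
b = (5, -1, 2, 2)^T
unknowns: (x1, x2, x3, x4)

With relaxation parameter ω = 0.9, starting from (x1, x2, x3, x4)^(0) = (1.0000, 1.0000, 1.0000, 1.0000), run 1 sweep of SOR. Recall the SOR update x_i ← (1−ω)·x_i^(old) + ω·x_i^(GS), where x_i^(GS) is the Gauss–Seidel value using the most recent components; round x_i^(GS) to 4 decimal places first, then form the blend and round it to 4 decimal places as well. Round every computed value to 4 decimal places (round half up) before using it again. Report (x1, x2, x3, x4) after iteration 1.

(0.4272, -0.0154, 0.3511, 0.0314)

Iteration 1:
  x1: GS value = (5 - (-4)·1.0000 - (4)·1.0000 - (1)·1.0000) / (11) = 0.3636;  x1 ← (1−ω)·1.0000 + ω·0.3636 = 0.4272
  x2: GS value = (-1 - (-3)·0.4272 - (-3)·1.0000 - (2)·1.0000) / (-10) = -0.1282;  x2 ← (1−ω)·1.0000 + ω·-0.1282 = -0.0154
  x3: GS value = (2 - (1)·0.4272 - (-4)·-0.0154 - (-1)·1.0000) / (9) = 0.2790;  x3 ← (1−ω)·1.0000 + ω·0.2790 = 0.3511
  x4: GS value = (2 - (4)·0.4272 - (3)·-0.0154 - (4)·0.3511) / (14) = -0.0762;  x4 ← (1−ω)·1.0000 + ω·-0.0762 = 0.0314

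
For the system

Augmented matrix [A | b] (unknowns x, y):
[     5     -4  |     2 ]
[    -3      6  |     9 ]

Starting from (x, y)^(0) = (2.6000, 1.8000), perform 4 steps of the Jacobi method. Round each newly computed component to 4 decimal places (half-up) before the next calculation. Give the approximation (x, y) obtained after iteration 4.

(2.6560, 2.6680)

Iteration 1:
  x = (2 - (-4)·1.8000) / (5) = 1.8400
  y = (9 - (-3)·2.6000) / (6) = 2.8000
Iteration 2:
  x = (2 - (-4)·2.8000) / (5) = 2.6400
  y = (9 - (-3)·1.8400) / (6) = 2.4200
Iteration 3:
  x = (2 - (-4)·2.4200) / (5) = 2.3360
  y = (9 - (-3)·2.6400) / (6) = 2.8200
Iteration 4:
  x = (2 - (-4)·2.8200) / (5) = 2.6560
  y = (9 - (-3)·2.3360) / (6) = 2.6680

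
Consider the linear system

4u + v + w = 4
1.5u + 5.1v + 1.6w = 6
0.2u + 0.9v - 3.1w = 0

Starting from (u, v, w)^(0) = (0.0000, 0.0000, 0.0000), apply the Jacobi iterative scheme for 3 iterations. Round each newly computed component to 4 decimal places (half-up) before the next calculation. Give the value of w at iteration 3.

Iteration 1:
  u = (4 - (1)·0.0000 - (1)·0.0000) / (4) = 1.0000
  v = (6 - (1.5)·0.0000 - (1.6)·0.0000) / (5.1) = 1.1765
  w = (0 - (0.2)·0.0000 - (0.9)·0.0000) / (-3.1) = 0.0000
Iteration 2:
  u = (4 - (1)·1.1765 - (1)·0.0000) / (4) = 0.7059
  v = (6 - (1.5)·1.0000 - (1.6)·0.0000) / (5.1) = 0.8824
  w = (0 - (0.2)·1.0000 - (0.9)·1.1765) / (-3.1) = 0.4061
Iteration 3:
  u = (4 - (1)·0.8824 - (1)·0.4061) / (4) = 0.6779
  v = (6 - (1.5)·0.7059 - (1.6)·0.4061) / (5.1) = 0.8414
  w = (0 - (0.2)·0.7059 - (0.9)·0.8824) / (-3.1) = 0.3017

0.3017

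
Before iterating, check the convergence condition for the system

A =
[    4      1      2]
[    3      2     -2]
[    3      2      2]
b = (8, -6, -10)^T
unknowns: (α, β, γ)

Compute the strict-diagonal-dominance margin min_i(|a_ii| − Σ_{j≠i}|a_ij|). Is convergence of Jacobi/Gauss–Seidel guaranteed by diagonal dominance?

row 1: |4| − (1+2) = 1
row 2: |2| − (3+2) = -3
row 3: |2| − (3+2) = -3
minimum over rows = -3 → not strictly diagonally dominant

-3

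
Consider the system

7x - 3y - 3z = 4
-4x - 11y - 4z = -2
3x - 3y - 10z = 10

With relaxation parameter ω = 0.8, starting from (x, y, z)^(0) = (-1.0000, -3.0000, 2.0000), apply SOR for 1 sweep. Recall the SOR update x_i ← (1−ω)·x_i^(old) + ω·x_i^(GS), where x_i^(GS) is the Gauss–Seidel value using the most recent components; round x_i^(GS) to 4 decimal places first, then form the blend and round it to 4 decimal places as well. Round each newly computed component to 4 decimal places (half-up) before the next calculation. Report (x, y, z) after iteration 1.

Iteration 1:
  x: GS value = (4 - (-3)·-3.0000 - (-3)·2.0000) / (7) = 0.1429;  x ← (1−ω)·-1.0000 + ω·0.1429 = -0.0857
  y: GS value = (-2 - (-4)·-0.0857 - (-4)·2.0000) / (-11) = -0.5143;  y ← (1−ω)·-3.0000 + ω·-0.5143 = -1.0114
  z: GS value = (10 - (3)·-0.0857 - (-3)·-1.0114) / (-10) = -0.7223;  z ← (1−ω)·2.0000 + ω·-0.7223 = -0.1778

(-0.0857, -1.0114, -0.1778)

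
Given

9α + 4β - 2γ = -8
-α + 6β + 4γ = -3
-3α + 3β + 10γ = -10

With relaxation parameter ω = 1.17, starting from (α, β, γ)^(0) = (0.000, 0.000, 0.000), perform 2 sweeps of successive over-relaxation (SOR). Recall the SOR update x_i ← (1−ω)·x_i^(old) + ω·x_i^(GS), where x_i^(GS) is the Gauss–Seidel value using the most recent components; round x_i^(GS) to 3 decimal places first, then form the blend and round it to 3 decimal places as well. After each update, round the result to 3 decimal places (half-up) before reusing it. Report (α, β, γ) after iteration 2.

Iteration 1:
  α: GS value = (-8 - (4)·0.000 - (-2)·0.000) / (9) = -0.889;  α ← (1−ω)·0.000 + ω·-0.889 = -1.040
  β: GS value = (-3 - (-1)·-1.040 - (4)·0.000) / (6) = -0.673;  β ← (1−ω)·0.000 + ω·-0.673 = -0.787
  γ: GS value = (-10 - (-3)·-1.040 - (3)·-0.787) / (10) = -1.076;  γ ← (1−ω)·0.000 + ω·-1.076 = -1.259
Iteration 2:
  α: GS value = (-8 - (4)·-0.787 - (-2)·-1.259) / (9) = -0.819;  α ← (1−ω)·-1.040 + ω·-0.819 = -0.781
  β: GS value = (-3 - (-1)·-0.781 - (4)·-1.259) / (6) = 0.209;  β ← (1−ω)·-0.787 + ω·0.209 = 0.378
  γ: GS value = (-10 - (-3)·-0.781 - (3)·0.378) / (10) = -1.348;  γ ← (1−ω)·-1.259 + ω·-1.348 = -1.363

(-0.781, 0.378, -1.363)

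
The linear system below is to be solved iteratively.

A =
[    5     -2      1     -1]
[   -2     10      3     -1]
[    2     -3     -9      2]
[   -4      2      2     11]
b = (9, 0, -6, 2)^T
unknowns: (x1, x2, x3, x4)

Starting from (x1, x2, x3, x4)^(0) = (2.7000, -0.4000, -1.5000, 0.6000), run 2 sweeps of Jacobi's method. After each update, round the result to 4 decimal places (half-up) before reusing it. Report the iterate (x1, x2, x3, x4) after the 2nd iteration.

(2.2152, 0.1029, 1.1098, 0.4612)

Iteration 1:
  x1 = (9 - (-2)·-0.4000 - (1)·-1.5000 - (-1)·0.6000) / (5) = 2.0600
  x2 = (0 - (-2)·2.7000 - (3)·-1.5000 - (-1)·0.6000) / (10) = 1.0500
  x3 = (-6 - (2)·2.7000 - (-3)·-0.4000 - (2)·0.6000) / (-9) = 1.5333
  x4 = (2 - (-4)·2.7000 - (2)·-0.4000 - (2)·-1.5000) / (11) = 1.5091
Iteration 2:
  x1 = (9 - (-2)·1.0500 - (1)·1.5333 - (-1)·1.5091) / (5) = 2.2152
  x2 = (0 - (-2)·2.0600 - (3)·1.5333 - (-1)·1.5091) / (10) = 0.1029
  x3 = (-6 - (2)·2.0600 - (-3)·1.0500 - (2)·1.5091) / (-9) = 1.1098
  x4 = (2 - (-4)·2.0600 - (2)·1.0500 - (2)·1.5333) / (11) = 0.4612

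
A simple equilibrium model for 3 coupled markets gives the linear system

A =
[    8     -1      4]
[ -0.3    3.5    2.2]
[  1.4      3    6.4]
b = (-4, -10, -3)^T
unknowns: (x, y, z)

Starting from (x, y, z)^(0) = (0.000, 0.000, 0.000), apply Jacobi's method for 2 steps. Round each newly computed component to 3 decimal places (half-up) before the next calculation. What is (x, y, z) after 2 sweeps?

Iteration 1:
  x = (-4 - (-1)·0.000 - (4)·0.000) / (8) = -0.500
  y = (-10 - (-0.3)·0.000 - (2.2)·0.000) / (3.5) = -2.857
  z = (-3 - (1.4)·0.000 - (3)·0.000) / (6.4) = -0.469
Iteration 2:
  x = (-4 - (-1)·-2.857 - (4)·-0.469) / (8) = -0.623
  y = (-10 - (-0.3)·-0.500 - (2.2)·-0.469) / (3.5) = -2.605
  z = (-3 - (1.4)·-0.500 - (3)·-2.857) / (6.4) = 0.980

(-0.623, -2.605, 0.980)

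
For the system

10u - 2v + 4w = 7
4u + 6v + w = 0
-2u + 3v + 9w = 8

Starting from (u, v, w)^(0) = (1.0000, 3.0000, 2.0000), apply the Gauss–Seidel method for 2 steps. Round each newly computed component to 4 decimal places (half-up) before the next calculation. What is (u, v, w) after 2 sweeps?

(0.0778, -0.2556, 0.9914)

Iteration 1:
  u = (7 - (-2)·3.0000 - (4)·2.0000) / (10) = 0.5000
  v = (0 - (4)·0.5000 - (1)·2.0000) / (6) = -0.6667
  w = (8 - (-2)·0.5000 - (3)·-0.6667) / (9) = 1.2222
Iteration 2:
  u = (7 - (-2)·-0.6667 - (4)·1.2222) / (10) = 0.0778
  v = (0 - (4)·0.0778 - (1)·1.2222) / (6) = -0.2556
  w = (8 - (-2)·0.0778 - (3)·-0.2556) / (9) = 0.9914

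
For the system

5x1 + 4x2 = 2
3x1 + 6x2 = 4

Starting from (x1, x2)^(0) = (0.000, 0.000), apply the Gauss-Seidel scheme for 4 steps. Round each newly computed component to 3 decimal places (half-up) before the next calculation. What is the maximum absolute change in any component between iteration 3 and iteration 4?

0.059

Iteration 1:
  x1 = (2 - (4)·0.000) / (5) = 0.400
  x2 = (4 - (3)·0.400) / (6) = 0.467
Iteration 2:
  x1 = (2 - (4)·0.467) / (5) = 0.026
  x2 = (4 - (3)·0.026) / (6) = 0.654
Iteration 3:
  x1 = (2 - (4)·0.654) / (5) = -0.123
  x2 = (4 - (3)·-0.123) / (6) = 0.728
Iteration 4:
  x1 = (2 - (4)·0.728) / (5) = -0.182
  x2 = (4 - (3)·-0.182) / (6) = 0.758
Change: (-0.059, 0.030) → max |·| = 0.059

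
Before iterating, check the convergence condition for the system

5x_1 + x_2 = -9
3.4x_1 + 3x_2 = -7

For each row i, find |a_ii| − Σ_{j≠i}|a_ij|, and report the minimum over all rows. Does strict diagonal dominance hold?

-0.4

row 1: |5| − (1) = 4
row 2: |3| − (3.4) = -0.4
minimum over rows = -0.4 → not strictly diagonally dominant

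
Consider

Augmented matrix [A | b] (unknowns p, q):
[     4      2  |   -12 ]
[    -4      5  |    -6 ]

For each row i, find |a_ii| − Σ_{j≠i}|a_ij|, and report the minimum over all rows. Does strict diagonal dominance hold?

1

row 1: |4| − (2) = 2
row 2: |5| − (4) = 1
minimum over rows = 1 → strictly diagonally dominant (convergence guaranteed)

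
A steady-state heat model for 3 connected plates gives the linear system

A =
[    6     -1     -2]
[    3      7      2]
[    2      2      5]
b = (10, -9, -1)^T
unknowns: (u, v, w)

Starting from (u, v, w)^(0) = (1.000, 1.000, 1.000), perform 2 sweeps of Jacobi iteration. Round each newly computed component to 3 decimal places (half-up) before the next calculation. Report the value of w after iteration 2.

Iteration 1:
  u = (10 - (-1)·1.000 - (-2)·1.000) / (6) = 2.167
  v = (-9 - (3)·1.000 - (2)·1.000) / (7) = -2.000
  w = (-1 - (2)·1.000 - (2)·1.000) / (5) = -1.000
Iteration 2:
  u = (10 - (-1)·-2.000 - (-2)·-1.000) / (6) = 1.000
  v = (-9 - (3)·2.167 - (2)·-1.000) / (7) = -1.929
  w = (-1 - (2)·2.167 - (2)·-2.000) / (5) = -0.267

-0.267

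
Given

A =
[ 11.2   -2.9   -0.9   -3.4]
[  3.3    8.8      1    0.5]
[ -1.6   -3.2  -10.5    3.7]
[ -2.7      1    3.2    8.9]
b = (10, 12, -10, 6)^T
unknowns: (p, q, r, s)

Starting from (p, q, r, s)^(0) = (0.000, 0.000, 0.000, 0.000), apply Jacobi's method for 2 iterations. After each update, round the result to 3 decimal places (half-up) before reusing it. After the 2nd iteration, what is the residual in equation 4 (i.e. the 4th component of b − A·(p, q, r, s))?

3.194

Iteration 1:
  p = (10 - (-2.9)·0.000 - (-0.9)·0.000 - (-3.4)·0.000) / (11.2) = 0.893
  q = (12 - (3.3)·0.000 - (1)·0.000 - (0.5)·0.000) / (8.8) = 1.364
  r = (-10 - (-1.6)·0.000 - (-3.2)·0.000 - (3.7)·0.000) / (-10.5) = 0.952
  s = (6 - (-2.7)·0.000 - (1)·0.000 - (3.2)·0.000) / (8.9) = 0.674
Iteration 2:
  p = (10 - (-2.9)·1.364 - (-0.9)·0.952 - (-3.4)·0.674) / (11.2) = 1.527
  q = (12 - (3.3)·0.893 - (1)·0.952 - (0.5)·0.674) / (8.8) = 0.882
  r = (-10 - (-1.6)·0.893 - (-3.2)·1.364 - (3.7)·0.674) / (-10.5) = 0.638
  s = (6 - (-2.7)·0.893 - (1)·1.364 - (3.2)·0.952) / (8.9) = 0.450
Residual b − A·x = (-2.440, -1.664, 0.300, 3.194)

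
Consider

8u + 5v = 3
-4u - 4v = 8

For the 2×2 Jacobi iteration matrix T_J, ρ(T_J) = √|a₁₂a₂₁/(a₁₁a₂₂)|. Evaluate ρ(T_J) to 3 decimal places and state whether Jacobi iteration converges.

a₁₂a₂₁/(a₁₁a₂₂) = (5)·(-4) / ((8)·(-4)) = 0.625000
ρ = √|0.625000| = √0.625000 = 0.791
ρ < 1, so Jacobi converges

0.791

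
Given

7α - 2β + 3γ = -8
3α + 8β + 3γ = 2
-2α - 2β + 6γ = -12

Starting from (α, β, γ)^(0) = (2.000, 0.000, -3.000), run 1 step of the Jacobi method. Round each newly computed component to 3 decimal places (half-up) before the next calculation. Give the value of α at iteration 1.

Iteration 1:
  α = (-8 - (-2)·0.000 - (3)·-3.000) / (7) = 0.143
  β = (2 - (3)·2.000 - (3)·-3.000) / (8) = 0.625
  γ = (-12 - (-2)·2.000 - (-2)·0.000) / (6) = -1.333

0.143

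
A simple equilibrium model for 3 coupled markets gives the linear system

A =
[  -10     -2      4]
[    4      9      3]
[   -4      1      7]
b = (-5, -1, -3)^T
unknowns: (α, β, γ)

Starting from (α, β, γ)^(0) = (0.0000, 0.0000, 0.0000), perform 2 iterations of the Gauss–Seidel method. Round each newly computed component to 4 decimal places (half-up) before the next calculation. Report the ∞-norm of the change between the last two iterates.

0.0286

Iteration 1:
  α = (-5 - (-2)·0.0000 - (4)·0.0000) / (-10) = 0.5000
  β = (-1 - (4)·0.5000 - (3)·0.0000) / (9) = -0.3333
  γ = (-3 - (-4)·0.5000 - (1)·-0.3333) / (7) = -0.0952
Iteration 2:
  α = (-5 - (-2)·-0.3333 - (4)·-0.0952) / (-10) = 0.5286
  β = (-1 - (4)·0.5286 - (3)·-0.0952) / (9) = -0.3143
  γ = (-3 - (-4)·0.5286 - (1)·-0.3143) / (7) = -0.0816
Change: (0.0286, 0.0190, 0.0136) → max |·| = 0.0286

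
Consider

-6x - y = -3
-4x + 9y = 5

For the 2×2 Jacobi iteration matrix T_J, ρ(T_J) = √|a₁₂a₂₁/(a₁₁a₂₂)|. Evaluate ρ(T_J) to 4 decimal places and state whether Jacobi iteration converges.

0.2722

a₁₂a₂₁/(a₁₁a₂₂) = (-1)·(-4) / ((-6)·(9)) = -0.074074
ρ = √|-0.074074| = √0.074074 = 0.2722
ρ < 1, so Jacobi converges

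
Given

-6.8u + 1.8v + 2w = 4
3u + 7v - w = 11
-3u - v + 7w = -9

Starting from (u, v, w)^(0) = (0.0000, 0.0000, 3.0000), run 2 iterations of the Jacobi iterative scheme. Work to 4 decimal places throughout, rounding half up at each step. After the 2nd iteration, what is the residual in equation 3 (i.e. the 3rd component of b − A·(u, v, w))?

-2.9313

Iteration 1:
  u = (4 - (1.8)·0.0000 - (2)·3.0000) / (-6.8) = 0.2941
  v = (11 - (3)·0.0000 - (-1)·3.0000) / (7) = 2.0000
  w = (-9 - (-3)·0.0000 - (-1)·0.0000) / (7) = -1.2857
Iteration 2:
  u = (4 - (1.8)·2.0000 - (2)·-1.2857) / (-6.8) = -0.4370
  v = (11 - (3)·0.2941 - (-1)·-1.2857) / (7) = 1.2617
  w = (-9 - (-3)·0.2941 - (-1)·2.0000) / (7) = -0.8740
Residual b − A·x = (0.5053, 2.6051, -2.9313)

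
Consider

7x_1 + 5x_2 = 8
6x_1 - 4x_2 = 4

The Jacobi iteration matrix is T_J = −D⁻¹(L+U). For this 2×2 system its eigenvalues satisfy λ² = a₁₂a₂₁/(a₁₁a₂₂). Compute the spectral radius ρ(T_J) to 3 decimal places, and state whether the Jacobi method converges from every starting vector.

a₁₂a₂₁/(a₁₁a₂₂) = (5)·(6) / ((7)·(-4)) = -1.071429
ρ = √|-1.071429| = √1.071429 = 1.035
ρ > 1, so Jacobi diverges

1.035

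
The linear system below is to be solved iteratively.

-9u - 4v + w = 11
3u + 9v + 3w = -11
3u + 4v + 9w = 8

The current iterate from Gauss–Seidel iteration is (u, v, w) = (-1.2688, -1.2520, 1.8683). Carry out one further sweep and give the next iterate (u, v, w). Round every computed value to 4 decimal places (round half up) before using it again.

(-0.4582, -1.6923, 1.7938)

One sweep:
  u = (11 - (-4)·-1.2520 - (1)·1.8683) / (-9) = -0.4582
  v = (-11 - (3)·-0.4582 - (3)·1.8683) / (9) = -1.6923
  w = (8 - (3)·-0.4582 - (4)·-1.6923) / (9) = 1.7938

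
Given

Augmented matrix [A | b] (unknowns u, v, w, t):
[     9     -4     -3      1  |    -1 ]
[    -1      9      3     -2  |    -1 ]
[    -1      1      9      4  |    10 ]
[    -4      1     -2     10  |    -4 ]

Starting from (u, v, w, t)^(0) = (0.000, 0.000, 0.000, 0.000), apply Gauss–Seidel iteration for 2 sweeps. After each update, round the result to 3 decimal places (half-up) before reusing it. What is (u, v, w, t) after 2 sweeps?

Iteration 1:
  u = (-1 - (-4)·0.000 - (-3)·0.000 - (1)·0.000) / (9) = -0.111
  v = (-1 - (-1)·-0.111 - (3)·0.000 - (-2)·0.000) / (9) = -0.123
  w = (10 - (-1)·-0.111 - (1)·-0.123 - (4)·0.000) / (9) = 1.112
  t = (-4 - (-4)·-0.111 - (1)·-0.123 - (-2)·1.112) / (10) = -0.210
Iteration 2:
  u = (-1 - (-4)·-0.123 - (-3)·1.112 - (1)·-0.210) / (9) = 0.228
  v = (-1 - (-1)·0.228 - (3)·1.112 - (-2)·-0.210) / (9) = -0.503
  w = (10 - (-1)·0.228 - (1)·-0.503 - (4)·-0.210) / (9) = 1.286
  t = (-4 - (-4)·0.228 - (1)·-0.503 - (-2)·1.286) / (10) = -0.001

(0.228, -0.503, 1.286, -0.001)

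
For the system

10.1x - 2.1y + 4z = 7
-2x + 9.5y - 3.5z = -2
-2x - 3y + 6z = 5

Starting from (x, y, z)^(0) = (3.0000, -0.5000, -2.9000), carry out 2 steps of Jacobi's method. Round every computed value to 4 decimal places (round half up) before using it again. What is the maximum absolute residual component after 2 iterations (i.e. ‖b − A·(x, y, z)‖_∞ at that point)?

Iteration 1:
  x = (7 - (-2.1)·-0.5000 - (4)·-2.9000) / (10.1) = 1.7376
  y = (-2 - (-2)·3.0000 - (-3.5)·-2.9000) / (9.5) = -0.6474
  z = (5 - (-2)·3.0000 - (-3)·-0.5000) / (6) = 1.5833
Iteration 2:
  x = (7 - (-2.1)·-0.6474 - (4)·1.5833) / (10.1) = -0.0686
  y = (-2 - (-2)·1.7376 - (-3.5)·1.5833) / (9.5) = 0.7386
  z = (5 - (-2)·1.7376 - (-3)·-0.6474) / (6) = 1.0888
Residual b − A·x = (4.8887, -5.3431, 0.5458); ∞-norm = 5.3431

5.3431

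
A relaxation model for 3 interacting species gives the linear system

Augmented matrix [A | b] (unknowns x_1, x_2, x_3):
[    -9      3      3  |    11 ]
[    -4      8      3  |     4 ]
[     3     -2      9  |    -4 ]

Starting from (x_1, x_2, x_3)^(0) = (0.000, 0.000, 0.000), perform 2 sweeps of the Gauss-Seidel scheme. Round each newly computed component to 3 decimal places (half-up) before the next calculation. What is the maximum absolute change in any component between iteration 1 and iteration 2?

0.058

Iteration 1:
  x_1 = (11 - (3)·0.000 - (3)·0.000) / (-9) = -1.222
  x_2 = (4 - (-4)·-1.222 - (3)·0.000) / (8) = -0.111
  x_3 = (-4 - (3)·-1.222 - (-2)·-0.111) / (9) = -0.062
Iteration 2:
  x_1 = (11 - (3)·-0.111 - (3)·-0.062) / (-9) = -1.280
  x_2 = (4 - (-4)·-1.280 - (3)·-0.062) / (8) = -0.117
  x_3 = (-4 - (3)·-1.280 - (-2)·-0.117) / (9) = -0.044
Change: (-0.058, -0.006, 0.018) → max |·| = 0.058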